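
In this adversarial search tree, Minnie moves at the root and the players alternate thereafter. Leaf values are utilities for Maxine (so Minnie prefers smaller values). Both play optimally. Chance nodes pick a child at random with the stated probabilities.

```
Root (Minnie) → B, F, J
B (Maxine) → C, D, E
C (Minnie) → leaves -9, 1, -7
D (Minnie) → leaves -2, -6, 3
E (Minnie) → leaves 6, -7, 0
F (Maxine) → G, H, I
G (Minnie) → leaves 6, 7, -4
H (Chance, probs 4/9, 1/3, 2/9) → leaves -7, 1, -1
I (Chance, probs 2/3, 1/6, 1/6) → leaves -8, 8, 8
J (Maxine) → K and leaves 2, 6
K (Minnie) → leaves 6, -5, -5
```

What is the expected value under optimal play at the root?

C (Minnie): min(-9, 1, -7) = -9
D (Minnie): min(-2, -6, 3) = -6
E (Minnie): min(6, -7, 0) = -7
B (Maxine): max(-9, -6, -7) = -6
G (Minnie): min(6, 7, -4) = -4
H (Chance): 4/9·-7 + 1/3·1 + 2/9·-1 = -3
I (Chance): 2/3·-8 + 1/6·8 + 1/6·8 = -2.67
F (Maxine): max(-4, -3, -2.67) = -2.67
K (Minnie): min(6, -5, -5) = -5
J (Maxine): max(-5, 2, 6) = 6
Root (Minnie): min(-6, -2.67, 6) = -6

-6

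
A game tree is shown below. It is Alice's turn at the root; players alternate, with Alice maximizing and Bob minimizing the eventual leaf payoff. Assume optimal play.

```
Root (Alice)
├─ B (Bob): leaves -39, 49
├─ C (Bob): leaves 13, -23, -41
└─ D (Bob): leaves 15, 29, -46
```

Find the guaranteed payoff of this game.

B (Bob): min(-39, 49) = -39
C (Bob): min(13, -23, -41) = -41
D (Bob): min(15, 29, -46) = -46
Root (Alice): max(-39, -41, -46) = -39

-39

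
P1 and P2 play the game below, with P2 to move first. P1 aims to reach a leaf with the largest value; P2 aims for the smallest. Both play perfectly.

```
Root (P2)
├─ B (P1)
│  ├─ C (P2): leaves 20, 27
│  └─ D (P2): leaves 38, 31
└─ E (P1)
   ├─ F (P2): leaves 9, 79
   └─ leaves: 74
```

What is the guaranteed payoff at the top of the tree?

31

C (P2): min(20, 27) = 20
D (P2): min(38, 31) = 31
B (P1): max(20, 31) = 31
F (P2): min(9, 79) = 9
E (P1): max(9, 74) = 74
Root (P2): min(31, 74) = 31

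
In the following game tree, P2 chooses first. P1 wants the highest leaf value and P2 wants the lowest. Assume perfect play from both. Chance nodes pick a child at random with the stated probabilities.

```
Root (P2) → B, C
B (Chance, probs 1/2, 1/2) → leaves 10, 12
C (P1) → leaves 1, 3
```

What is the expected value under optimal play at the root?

3

B (Chance): 1/2·10 + 1/2·12 = 11
C (P1): max(1, 3) = 3
Root (P2): min(11, 3) = 3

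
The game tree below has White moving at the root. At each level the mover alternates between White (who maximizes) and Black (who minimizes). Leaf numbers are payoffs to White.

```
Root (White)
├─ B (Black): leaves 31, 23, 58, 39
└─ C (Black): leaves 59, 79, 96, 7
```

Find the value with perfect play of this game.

B (Black): min(31, 23, 58, 39) = 23
C (Black): min(59, 79, 96, 7) = 7
Root (White): max(23, 7) = 23

23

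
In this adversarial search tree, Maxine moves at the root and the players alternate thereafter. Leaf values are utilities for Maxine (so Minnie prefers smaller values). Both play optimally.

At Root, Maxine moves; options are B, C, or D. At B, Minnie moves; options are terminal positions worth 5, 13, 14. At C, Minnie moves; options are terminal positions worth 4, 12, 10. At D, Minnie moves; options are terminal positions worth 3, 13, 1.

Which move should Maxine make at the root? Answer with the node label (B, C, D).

B

B (Minnie): min(5, 13, 14) = 5
C (Minnie): min(4, 12, 10) = 4
D (Minnie): min(3, 13, 1) = 1
Root (Maxine): max(5, 4, 1) = 5
Maxine picks the child with the highest value: B (value 5).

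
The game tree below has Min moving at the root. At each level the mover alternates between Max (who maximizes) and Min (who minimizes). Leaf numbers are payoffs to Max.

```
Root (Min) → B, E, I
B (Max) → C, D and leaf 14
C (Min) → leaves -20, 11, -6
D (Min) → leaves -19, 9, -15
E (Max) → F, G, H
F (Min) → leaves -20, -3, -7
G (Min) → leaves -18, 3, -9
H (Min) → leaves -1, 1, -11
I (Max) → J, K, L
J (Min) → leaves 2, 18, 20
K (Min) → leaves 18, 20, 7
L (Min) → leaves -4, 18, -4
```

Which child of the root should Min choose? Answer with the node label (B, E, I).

E

C (Min): min(-20, 11, -6) = -20
D (Min): min(-19, 9, -15) = -19
B (Max): max(-20, -19, 14) = 14
F (Min): min(-20, -3, -7) = -20
G (Min): min(-18, 3, -9) = -18
H (Min): min(-1, 1, -11) = -11
E (Max): max(-20, -18, -11) = -11
J (Min): min(2, 18, 20) = 2
K (Min): min(18, 20, 7) = 7
L (Min): min(-4, 18, -4) = -4
I (Max): max(2, 7, -4) = 7
Root (Min): min(14, -11, 7) = -11
Min picks the child with the lowest value: E (value -11).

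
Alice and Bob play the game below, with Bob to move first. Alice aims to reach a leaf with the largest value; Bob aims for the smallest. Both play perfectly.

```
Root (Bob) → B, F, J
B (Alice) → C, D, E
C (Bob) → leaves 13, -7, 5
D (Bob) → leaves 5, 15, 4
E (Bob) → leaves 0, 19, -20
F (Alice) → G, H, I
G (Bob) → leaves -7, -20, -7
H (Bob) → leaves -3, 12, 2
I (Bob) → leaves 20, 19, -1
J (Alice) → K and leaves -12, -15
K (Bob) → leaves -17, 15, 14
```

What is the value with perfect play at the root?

C (Bob): min(13, -7, 5) = -7
D (Bob): min(5, 15, 4) = 4
E (Bob): min(0, 19, -20) = -20
B (Alice): max(-7, 4, -20) = 4
G (Bob): min(-7, -20, -7) = -20
H (Bob): min(-3, 12, 2) = -3
I (Bob): min(20, 19, -1) = -1
F (Alice): max(-20, -3, -1) = -1
K (Bob): min(-17, 15, 14) = -17
J (Alice): max(-17, -12, -15) = -12
Root (Bob): min(4, -1, -12) = -12

-12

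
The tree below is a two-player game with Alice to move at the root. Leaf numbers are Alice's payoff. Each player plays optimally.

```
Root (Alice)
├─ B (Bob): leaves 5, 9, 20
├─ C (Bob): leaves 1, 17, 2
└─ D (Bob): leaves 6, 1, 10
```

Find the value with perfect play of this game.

5

B (Bob): min(5, 9, 20) = 5
C (Bob): min(1, 17, 2) = 1
D (Bob): min(6, 1, 10) = 1
Root (Alice): max(5, 1, 1) = 5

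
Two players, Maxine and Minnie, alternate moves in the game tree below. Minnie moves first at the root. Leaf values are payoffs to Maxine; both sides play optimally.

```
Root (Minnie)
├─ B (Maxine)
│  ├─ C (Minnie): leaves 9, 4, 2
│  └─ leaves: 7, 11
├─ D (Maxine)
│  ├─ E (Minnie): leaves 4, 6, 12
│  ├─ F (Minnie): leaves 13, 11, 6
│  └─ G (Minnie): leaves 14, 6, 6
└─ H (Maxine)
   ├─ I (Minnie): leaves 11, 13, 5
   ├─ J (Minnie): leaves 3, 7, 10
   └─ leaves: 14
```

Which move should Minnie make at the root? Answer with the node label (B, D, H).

D

C (Minnie): min(9, 4, 2) = 2
B (Maxine): max(2, 7, 11) = 11
E (Minnie): min(4, 6, 12) = 4
F (Minnie): min(13, 11, 6) = 6
G (Minnie): min(14, 6, 6) = 6
D (Maxine): max(4, 6, 6) = 6
I (Minnie): min(11, 13, 5) = 5
J (Minnie): min(3, 7, 10) = 3
H (Maxine): max(5, 3, 14) = 14
Root (Minnie): min(11, 6, 14) = 6
Minnie picks the child with the lowest value: D (value 6).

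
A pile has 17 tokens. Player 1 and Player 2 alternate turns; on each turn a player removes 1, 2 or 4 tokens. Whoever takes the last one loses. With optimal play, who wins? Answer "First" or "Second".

First

W/L table (W = player to move can force a win):
i:   0  1  2  3  4  5  6  7  8  9 10 11 12 13 14 15 16 17
     W  L  W  W  L  W  W  L  W  W  L  W  W  L  W  W  L  W
Position 17 is W, so the first player wins.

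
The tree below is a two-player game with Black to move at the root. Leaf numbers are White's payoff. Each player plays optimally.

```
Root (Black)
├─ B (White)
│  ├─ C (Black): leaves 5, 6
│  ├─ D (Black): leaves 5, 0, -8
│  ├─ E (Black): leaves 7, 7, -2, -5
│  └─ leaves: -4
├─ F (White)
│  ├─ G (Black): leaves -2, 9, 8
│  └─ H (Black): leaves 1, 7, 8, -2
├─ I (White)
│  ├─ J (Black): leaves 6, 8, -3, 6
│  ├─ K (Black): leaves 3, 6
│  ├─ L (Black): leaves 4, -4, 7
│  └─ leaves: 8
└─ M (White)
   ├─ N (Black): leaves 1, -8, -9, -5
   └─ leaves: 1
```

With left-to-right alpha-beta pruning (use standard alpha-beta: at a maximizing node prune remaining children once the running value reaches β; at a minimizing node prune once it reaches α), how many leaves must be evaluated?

25

C [α=-∞,β=+∞]: v=5
D [α=5,β=+∞]: v=5 after child 1 ≤ α → α-cutoff, skip 2
E [α=5,β=+∞]: v=-2 after child 3 ≤ α → α-cutoff, skip 1
B [α=-∞,β=+∞]: v=5
G [α=-∞,β=5]: v=-2
H [α=-2,β=5]: v=-2
F [α=-∞,β=5]: v=-2
J [α=-∞,β=-2]: v=-3
K [α=-3,β=-2]: v=3
I [α=-∞,β=-2]: v=3 after child 2 ≥ β → β-cutoff, skip 2
N [α=-∞,β=-2]: v=-9
M [α=-∞,β=-2]: v=1
Root [α=-∞,β=+∞]: v=-2
Leaves evaluated: 25 of 32.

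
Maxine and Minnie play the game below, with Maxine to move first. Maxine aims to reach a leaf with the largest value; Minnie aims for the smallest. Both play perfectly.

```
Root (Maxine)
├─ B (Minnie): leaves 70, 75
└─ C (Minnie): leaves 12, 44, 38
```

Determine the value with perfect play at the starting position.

70

B (Minnie): min(70, 75) = 70
C (Minnie): min(12, 44, 38) = 12
Root (Maxine): max(70, 12) = 70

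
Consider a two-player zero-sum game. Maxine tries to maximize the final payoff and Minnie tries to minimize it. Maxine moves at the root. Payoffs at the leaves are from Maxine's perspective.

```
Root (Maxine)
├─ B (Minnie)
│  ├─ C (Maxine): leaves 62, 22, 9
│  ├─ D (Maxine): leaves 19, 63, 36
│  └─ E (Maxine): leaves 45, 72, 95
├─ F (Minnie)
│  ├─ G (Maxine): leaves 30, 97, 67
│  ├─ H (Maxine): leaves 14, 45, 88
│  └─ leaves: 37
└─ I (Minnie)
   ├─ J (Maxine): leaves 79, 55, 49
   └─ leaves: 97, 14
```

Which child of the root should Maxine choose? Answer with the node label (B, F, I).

C (Maxine): max(62, 22, 9) = 62
D (Maxine): max(19, 63, 36) = 63
E (Maxine): max(45, 72, 95) = 95
B (Minnie): min(62, 63, 95) = 62
G (Maxine): max(30, 97, 67) = 97
H (Maxine): max(14, 45, 88) = 88
F (Minnie): min(97, 88, 37) = 37
J (Maxine): max(79, 55, 49) = 79
I (Minnie): min(79, 97, 14) = 14
Root (Maxine): max(62, 37, 14) = 62
Maxine picks the child with the highest value: B (value 62).

B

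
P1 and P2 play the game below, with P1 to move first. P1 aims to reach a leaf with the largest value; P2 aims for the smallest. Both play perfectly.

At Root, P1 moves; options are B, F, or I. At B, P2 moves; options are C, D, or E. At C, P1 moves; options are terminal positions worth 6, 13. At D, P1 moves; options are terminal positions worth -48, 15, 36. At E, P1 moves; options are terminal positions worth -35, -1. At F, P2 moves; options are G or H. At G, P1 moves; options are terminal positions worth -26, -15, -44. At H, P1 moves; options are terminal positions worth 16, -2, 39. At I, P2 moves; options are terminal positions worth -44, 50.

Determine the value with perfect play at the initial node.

C (P1): max(6, 13) = 13
D (P1): max(-48, 15, 36) = 36
E (P1): max(-35, -1) = -1
B (P2): min(13, 36, -1) = -1
G (P1): max(-26, -15, -44) = -15
H (P1): max(16, -2, 39) = 39
F (P2): min(-15, 39) = -15
I (P2): min(-44, 50) = -44
Root (P1): max(-1, -15, -44) = -1

-1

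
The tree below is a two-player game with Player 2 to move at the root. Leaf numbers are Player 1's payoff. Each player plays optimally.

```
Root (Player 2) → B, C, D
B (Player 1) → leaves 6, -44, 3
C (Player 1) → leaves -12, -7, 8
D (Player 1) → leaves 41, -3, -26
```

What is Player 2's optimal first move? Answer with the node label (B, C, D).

B (Player 1): max(6, -44, 3) = 6
C (Player 1): max(-12, -7, 8) = 8
D (Player 1): max(41, -3, -26) = 41
Root (Player 2): min(6, 8, 41) = 6
Player 2 picks the child with the lowest value: B (value 6).

B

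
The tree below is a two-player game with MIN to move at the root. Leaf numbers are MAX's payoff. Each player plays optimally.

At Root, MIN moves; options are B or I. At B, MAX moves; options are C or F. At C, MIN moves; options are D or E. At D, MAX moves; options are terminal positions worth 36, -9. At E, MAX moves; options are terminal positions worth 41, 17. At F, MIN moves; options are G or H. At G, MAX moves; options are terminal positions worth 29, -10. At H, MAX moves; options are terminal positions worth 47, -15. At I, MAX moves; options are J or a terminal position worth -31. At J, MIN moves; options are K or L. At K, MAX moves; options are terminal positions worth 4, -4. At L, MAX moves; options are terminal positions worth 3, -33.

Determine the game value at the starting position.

3

D (MAX): max(36, -9) = 36
E (MAX): max(41, 17) = 41
C (MIN): min(36, 41) = 36
G (MAX): max(29, -10) = 29
H (MAX): max(47, -15) = 47
F (MIN): min(29, 47) = 29
B (MAX): max(36, 29) = 36
K (MAX): max(4, -4) = 4
L (MAX): max(3, -33) = 3
J (MIN): min(4, 3) = 3
I (MAX): max(3, -31) = 3
Root (MIN): min(36, 3) = 3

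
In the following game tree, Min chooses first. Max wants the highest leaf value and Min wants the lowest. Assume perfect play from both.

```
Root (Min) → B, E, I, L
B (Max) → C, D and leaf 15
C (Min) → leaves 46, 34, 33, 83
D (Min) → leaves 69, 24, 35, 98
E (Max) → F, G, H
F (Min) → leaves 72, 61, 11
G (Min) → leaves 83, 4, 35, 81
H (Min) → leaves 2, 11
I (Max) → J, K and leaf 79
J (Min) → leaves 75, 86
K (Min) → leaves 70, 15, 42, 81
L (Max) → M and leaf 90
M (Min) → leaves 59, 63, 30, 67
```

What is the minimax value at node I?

J: min(75, 86) = 75
K: min(70, 15, 42, 81) = 15
I: max(75, 15, 79) = 79

79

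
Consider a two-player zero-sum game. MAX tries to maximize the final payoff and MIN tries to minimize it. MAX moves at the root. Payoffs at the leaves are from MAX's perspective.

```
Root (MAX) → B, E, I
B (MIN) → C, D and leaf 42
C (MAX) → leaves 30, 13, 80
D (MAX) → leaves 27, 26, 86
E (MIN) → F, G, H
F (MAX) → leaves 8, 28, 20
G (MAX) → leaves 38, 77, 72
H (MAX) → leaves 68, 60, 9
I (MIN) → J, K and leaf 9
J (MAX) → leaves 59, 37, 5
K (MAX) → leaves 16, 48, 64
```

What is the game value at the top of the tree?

42

C (MAX): max(30, 13, 80) = 80
D (MAX): max(27, 26, 86) = 86
B (MIN): min(80, 86, 42) = 42
F (MAX): max(8, 28, 20) = 28
G (MAX): max(38, 77, 72) = 77
H (MAX): max(68, 60, 9) = 68
E (MIN): min(28, 77, 68) = 28
J (MAX): max(59, 37, 5) = 59
K (MAX): max(16, 48, 64) = 64
I (MIN): min(59, 64, 9) = 9
Root (MAX): max(42, 28, 9) = 42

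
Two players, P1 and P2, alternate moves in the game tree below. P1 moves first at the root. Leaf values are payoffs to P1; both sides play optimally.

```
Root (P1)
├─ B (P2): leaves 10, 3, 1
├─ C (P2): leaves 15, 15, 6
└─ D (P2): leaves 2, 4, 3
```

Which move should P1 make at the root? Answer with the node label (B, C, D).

C

B (P2): min(10, 3, 1) = 1
C (P2): min(15, 15, 6) = 6
D (P2): min(2, 4, 3) = 2
Root (P1): max(1, 6, 2) = 6
P1 picks the child with the highest value: C (value 6).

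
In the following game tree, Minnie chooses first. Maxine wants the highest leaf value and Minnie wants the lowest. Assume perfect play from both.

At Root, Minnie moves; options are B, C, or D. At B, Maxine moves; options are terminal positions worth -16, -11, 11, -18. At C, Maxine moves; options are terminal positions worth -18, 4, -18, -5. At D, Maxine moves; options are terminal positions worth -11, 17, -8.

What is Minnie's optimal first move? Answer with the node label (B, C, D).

C

B (Maxine): max(-16, -11, 11, -18) = 11
C (Maxine): max(-18, 4, -18, -5) = 4
D (Maxine): max(-11, 17, -8) = 17
Root (Minnie): min(11, 4, 17) = 4
Minnie picks the child with the lowest value: C (value 4).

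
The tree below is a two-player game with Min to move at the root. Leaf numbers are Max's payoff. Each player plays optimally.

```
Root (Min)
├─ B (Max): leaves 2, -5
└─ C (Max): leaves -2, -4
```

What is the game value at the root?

B (Max): max(2, -5) = 2
C (Max): max(-2, -4) = -2
Root (Min): min(2, -2) = -2

-2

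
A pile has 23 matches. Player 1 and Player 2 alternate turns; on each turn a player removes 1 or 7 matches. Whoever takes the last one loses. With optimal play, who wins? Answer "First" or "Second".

Compute winning (W) and losing (L) positions by backward induction:
i:   0  1  2  3  4  5  6  7  8  9 10 11 12 13 14 15 16 17 18 19 20 21 22 23
     W  L  W  L  W  L  W  L  W  L  W  L  W  L  W  L  W  L  W  L  W  L  W  L
Position 23 is L, so the second player wins.

Second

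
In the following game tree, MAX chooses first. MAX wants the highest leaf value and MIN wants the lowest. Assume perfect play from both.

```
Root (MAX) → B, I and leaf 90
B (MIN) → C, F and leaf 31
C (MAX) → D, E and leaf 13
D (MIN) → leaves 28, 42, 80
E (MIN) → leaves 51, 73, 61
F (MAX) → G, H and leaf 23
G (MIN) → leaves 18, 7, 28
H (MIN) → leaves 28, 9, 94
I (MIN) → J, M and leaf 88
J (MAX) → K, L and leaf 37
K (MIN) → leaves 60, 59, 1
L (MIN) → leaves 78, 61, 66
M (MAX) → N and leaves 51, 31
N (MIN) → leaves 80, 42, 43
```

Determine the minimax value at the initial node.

90

D (MIN): min(28, 42, 80) = 28
E (MIN): min(51, 73, 61) = 51
C (MAX): max(28, 51, 13) = 51
G (MIN): min(18, 7, 28) = 7
H (MIN): min(28, 9, 94) = 9
F (MAX): max(7, 9, 23) = 23
B (MIN): min(51, 23, 31) = 23
K (MIN): min(60, 59, 1) = 1
L (MIN): min(78, 61, 66) = 61
J (MAX): max(1, 61, 37) = 61
N (MIN): min(80, 42, 43) = 42
M (MAX): max(42, 51, 31) = 51
I (MIN): min(61, 51, 88) = 51
Root (MAX): max(23, 51, 90) = 90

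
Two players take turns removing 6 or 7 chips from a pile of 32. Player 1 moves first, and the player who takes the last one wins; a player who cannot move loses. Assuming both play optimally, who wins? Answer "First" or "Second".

First

Positions where the player to move wins (W) vs loses (L):
i:   0  1  2  3  4  5  6  7  8  9 10 11 12 13 14 15 16 17 18 19 20 21 22 23 24 25 26 27 28 29 30 31 32
     L  L  L  L  L  L  W  W  W  W  W  W  W  L  L  L  L  L  L  W  W  W  W  W  W  W  L  L  L  L  L  L  W
Position 32 is W, so the first player wins.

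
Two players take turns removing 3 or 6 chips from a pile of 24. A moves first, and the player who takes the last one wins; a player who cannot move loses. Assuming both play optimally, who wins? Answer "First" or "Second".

First

i:   0  1  2  3  4  5  6  7  8  9 10 11 12 13 14 15 16 17 18 19 20 21 22 23 24
     L  L  L  W  W  W  W  W  W  L  L  L  W  W  W  W  W  W  L  L  L  W  W  W  W
Position 24 is W, so the first player wins.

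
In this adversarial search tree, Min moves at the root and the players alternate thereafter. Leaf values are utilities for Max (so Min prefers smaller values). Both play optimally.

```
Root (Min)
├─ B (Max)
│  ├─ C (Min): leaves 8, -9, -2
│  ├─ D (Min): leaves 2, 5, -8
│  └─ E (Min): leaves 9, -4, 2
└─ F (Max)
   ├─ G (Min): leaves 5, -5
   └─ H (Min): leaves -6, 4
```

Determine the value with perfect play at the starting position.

-5

C (Min): min(8, -9, -2) = -9
D (Min): min(2, 5, -8) = -8
E (Min): min(9, -4, 2) = -4
B (Max): max(-9, -8, -4) = -4
G (Min): min(5, -5) = -5
H (Min): min(-6, 4) = -6
F (Max): max(-5, -6) = -5
Root (Min): min(-4, -5) = -5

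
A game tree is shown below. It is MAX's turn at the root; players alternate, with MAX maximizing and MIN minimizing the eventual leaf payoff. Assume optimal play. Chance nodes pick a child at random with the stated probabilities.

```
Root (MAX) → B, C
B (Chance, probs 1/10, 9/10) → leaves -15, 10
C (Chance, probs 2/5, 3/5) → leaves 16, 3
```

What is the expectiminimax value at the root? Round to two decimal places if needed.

8.2

B (Chance): 1/10·-15 + 9/10·10 = 7.5
C (Chance): 2/5·16 + 3/5·3 = 8.2
Root (MAX): max(7.5, 8.2) = 8.2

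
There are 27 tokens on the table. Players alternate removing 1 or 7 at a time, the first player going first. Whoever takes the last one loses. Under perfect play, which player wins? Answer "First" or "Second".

Second

W/L table (W = player to move can force a win):
i:   0  1  2  3  4  5  6  7  8  9 10 11 12 13 14 15 16 17 18 19 20 21 22 23 24 25 26 27
     W  L  W  L  W  L  W  L  W  L  W  L  W  L  W  L  W  L  W  L  W  L  W  L  W  L  W  L
Position 27 is L, so the second player wins.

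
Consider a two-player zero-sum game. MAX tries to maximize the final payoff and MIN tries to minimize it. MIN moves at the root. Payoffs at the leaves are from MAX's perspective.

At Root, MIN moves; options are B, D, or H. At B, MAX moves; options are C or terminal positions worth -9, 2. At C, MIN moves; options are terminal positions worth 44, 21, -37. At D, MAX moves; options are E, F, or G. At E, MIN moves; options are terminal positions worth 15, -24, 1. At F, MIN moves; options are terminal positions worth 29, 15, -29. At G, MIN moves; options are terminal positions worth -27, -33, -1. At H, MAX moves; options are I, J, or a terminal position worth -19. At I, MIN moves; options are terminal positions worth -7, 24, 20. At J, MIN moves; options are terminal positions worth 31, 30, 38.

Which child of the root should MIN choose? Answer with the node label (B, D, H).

C (MIN): min(44, 21, -37) = -37
B (MAX): max(-37, -9, 2) = 2
E (MIN): min(15, -24, 1) = -24
F (MIN): min(29, 15, -29) = -29
G (MIN): min(-27, -33, -1) = -33
D (MAX): max(-24, -29, -33) = -24
I (MIN): min(-7, 24, 20) = -7
J (MIN): min(31, 30, 38) = 30
H (MAX): max(-7, 30, -19) = 30
Root (MIN): min(2, -24, 30) = -24
MIN picks the child with the lowest value: D (value -24).

D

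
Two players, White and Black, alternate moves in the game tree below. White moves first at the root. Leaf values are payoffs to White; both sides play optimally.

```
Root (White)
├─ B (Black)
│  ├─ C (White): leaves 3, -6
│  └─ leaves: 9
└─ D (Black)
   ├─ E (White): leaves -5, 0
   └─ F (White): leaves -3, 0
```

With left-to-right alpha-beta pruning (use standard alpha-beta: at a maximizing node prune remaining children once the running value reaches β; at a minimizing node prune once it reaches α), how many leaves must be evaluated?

5

C [α=-∞,β=+∞]: v=3
B [α=-∞,β=+∞]: v=3
E [α=3,β=+∞]: v=0
D [α=3,β=+∞]: v=0 after child 1 ≤ α → α-cutoff, skip 1
Root [α=-∞,β=+∞]: v=3
Leaves evaluated: 5 of 7.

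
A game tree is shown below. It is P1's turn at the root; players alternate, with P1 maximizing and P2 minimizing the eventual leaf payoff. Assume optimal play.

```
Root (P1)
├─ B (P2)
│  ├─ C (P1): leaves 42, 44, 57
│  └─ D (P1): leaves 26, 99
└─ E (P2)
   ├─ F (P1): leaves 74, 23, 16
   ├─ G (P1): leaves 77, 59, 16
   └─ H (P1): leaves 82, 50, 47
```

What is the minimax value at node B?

57

C: max(42, 44, 57) = 57
D: max(26, 99) = 99
B: min(57, 99) = 57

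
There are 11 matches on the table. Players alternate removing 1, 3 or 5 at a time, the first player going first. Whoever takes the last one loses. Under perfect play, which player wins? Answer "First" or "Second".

i:   0  1  2  3  4  5  6  7  8  9 10 11
     W  L  W  L  W  L  W  L  W  L  W  L
Position 11 is L, so the second player wins.

Second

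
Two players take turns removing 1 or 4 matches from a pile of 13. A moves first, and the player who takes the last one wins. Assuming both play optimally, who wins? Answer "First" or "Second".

First

Positions where the player to move wins (W) vs loses (L):
i:   0  1  2  3  4  5  6  7  8  9 10 11 12 13
     L  W  L  W  W  L  W  L  W  W  L  W  L  W
Position 13 is W, so the first player wins.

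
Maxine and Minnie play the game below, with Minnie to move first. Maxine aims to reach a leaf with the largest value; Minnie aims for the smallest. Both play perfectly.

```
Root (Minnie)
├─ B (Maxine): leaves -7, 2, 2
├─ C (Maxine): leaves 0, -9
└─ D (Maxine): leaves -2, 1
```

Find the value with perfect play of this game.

0

B (Maxine): max(-7, 2, 2) = 2
C (Maxine): max(0, -9) = 0
D (Maxine): max(-2, 1) = 1
Root (Minnie): min(2, 0, 1) = 0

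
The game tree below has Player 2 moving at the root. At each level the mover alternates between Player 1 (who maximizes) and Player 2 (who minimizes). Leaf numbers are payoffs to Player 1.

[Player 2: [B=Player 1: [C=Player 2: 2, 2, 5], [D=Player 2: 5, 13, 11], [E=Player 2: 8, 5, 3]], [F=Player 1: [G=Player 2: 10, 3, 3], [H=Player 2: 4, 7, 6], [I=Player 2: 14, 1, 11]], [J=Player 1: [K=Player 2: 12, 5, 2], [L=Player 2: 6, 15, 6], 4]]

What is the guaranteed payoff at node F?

4

G: min(10, 3, 3) = 3
H: min(4, 7, 6) = 4
I: min(14, 1, 11) = 1
F: max(3, 4, 1) = 4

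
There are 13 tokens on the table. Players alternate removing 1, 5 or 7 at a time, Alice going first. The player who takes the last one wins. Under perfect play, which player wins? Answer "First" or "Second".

W/L table (W = player to move can force a win):
i:   0  1  2  3  4  5  6  7  8  9 10 11 12 13
     L  W  L  W  L  W  L  W  L  W  L  W  L  W
Position 13 is W, so the first player wins.

First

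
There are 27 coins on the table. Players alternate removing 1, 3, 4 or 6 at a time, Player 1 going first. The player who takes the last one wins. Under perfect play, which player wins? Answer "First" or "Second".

Compute winning (W) and losing (L) positions by backward induction:
i:   0  1  2  3  4  5  6  7  8  9 10 11 12 13 14 15 16 17 18 19 20 21 22 23 24 25 26 27
     L  W  L  W  W  W  W  L  W  L  W  W  W  W  L  W  L  W  W  W  W  L  W  L  W  W  W  W
Position 27 is W, so the first player wins.

First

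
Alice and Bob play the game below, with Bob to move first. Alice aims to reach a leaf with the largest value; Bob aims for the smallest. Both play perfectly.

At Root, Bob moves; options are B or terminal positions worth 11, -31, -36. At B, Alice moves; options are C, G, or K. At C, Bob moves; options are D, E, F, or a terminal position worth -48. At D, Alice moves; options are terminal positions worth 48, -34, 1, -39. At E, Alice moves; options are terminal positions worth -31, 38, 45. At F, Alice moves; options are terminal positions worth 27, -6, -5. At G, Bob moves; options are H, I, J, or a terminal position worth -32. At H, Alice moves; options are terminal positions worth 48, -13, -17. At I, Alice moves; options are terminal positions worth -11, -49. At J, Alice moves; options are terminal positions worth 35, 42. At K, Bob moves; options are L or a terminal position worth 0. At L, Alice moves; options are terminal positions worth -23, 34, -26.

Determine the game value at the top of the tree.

D (Alice): max(48, -34, 1, -39) = 48
E (Alice): max(-31, 38, 45) = 45
F (Alice): max(27, -6, -5) = 27
C (Bob): min(48, 45, 27, -48) = -48
H (Alice): max(48, -13, -17) = 48
I (Alice): max(-11, -49) = -11
J (Alice): max(35, 42) = 42
G (Bob): min(48, -11, 42, -32) = -32
L (Alice): max(-23, 34, -26) = 34
K (Bob): min(34, 0) = 0
B (Alice): max(-48, -32, 0) = 0
Root (Bob): min(0, 11, -31, -36) = -36

-36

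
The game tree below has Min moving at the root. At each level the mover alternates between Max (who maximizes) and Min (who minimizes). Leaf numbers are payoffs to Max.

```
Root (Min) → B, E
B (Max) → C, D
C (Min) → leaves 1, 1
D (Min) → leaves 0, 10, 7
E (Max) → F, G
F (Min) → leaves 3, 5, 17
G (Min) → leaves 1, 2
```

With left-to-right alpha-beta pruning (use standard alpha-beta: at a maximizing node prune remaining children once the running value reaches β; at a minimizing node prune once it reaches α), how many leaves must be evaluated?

C [α=-∞,β=+∞]: v=1
D [α=1,β=+∞]: v=0 after child 1 ≤ α → α-cutoff, skip 2
B [α=-∞,β=+∞]: v=1
F [α=-∞,β=1]: v=3
E [α=-∞,β=1]: v=3 after child 1 ≥ β → β-cutoff, skip 1
Root [α=-∞,β=+∞]: v=1
Leaves evaluated: 6 of 10.

6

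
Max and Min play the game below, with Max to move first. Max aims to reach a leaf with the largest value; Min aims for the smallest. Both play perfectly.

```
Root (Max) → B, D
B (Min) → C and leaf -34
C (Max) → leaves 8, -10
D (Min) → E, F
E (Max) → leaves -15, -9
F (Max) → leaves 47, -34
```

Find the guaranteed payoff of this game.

C (Max): max(8, -10) = 8
B (Min): min(8, -34) = -34
E (Max): max(-15, -9) = -9
F (Max): max(47, -34) = 47
D (Min): min(-9, 47) = -9
Root (Max): max(-34, -9) = -9

-9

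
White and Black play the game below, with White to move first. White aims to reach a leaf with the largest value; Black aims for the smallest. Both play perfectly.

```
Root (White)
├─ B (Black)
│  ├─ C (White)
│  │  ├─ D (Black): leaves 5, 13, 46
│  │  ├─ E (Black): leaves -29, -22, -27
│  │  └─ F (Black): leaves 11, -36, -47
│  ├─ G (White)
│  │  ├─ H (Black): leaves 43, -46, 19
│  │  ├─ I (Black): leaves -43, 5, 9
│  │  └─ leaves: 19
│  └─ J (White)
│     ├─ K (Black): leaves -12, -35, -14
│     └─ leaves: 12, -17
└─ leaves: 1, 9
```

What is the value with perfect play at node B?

D: min(5, 13, 46) = 5
E: min(-29, -22, -27) = -29
F: min(11, -36, -47) = -47
C: max(5, -29, -47) = 5
H: min(43, -46, 19) = -46
I: min(-43, 5, 9) = -43
G: max(-46, -43, 19) = 19
K: min(-12, -35, -14) = -35
J: max(-35, 12, -17) = 12
B: min(5, 19, 12) = 5

5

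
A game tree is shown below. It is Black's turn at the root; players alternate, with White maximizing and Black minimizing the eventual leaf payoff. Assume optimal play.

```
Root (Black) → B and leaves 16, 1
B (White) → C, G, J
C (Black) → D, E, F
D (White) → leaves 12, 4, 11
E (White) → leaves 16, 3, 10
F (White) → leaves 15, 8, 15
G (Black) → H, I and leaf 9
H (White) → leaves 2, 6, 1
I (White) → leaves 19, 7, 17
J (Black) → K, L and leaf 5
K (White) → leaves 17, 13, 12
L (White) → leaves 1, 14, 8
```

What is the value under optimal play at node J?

5

K: max(17, 13, 12) = 17
L: max(1, 14, 8) = 14
J: min(17, 14, 5) = 5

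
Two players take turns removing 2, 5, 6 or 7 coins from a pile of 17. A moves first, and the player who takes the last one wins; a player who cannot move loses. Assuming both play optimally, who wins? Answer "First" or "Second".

Compute winning (W) and losing (L) positions by backward induction:
i:   0  1  2  3  4  5  6  7  8  9 10 11 12 13 14 15 16 17
     L  L  W  W  L  W  W  W  W  W  W  W  L  L  W  W  L  W
Position 17 is W, so the first player wins.

First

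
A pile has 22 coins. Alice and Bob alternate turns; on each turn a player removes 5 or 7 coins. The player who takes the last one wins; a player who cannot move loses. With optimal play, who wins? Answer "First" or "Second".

First

Positions where the player to move wins (W) vs loses (L):
i:   0  1  2  3  4  5  6  7  8  9 10 11 12 13 14 15 16 17 18 19 20 21 22
     L  L  L  L  L  W  W  W  W  W  W  W  L  L  L  L  L  W  W  W  W  W  W
Position 22 is W, so the first player wins.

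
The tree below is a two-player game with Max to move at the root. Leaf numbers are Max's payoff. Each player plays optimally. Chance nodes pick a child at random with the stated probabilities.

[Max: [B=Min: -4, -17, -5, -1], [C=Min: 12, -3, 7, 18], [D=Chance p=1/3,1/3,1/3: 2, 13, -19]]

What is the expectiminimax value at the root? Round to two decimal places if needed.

B (Min): min(-4, -17, -5, -1) = -17
C (Min): min(12, -3, 7, 18) = -3
D (Chance): 1/3·2 + 1/3·13 + 1/3·-19 = -1.33
Root (Max): max(-17, -3, -1.33) = -1.33

-1.33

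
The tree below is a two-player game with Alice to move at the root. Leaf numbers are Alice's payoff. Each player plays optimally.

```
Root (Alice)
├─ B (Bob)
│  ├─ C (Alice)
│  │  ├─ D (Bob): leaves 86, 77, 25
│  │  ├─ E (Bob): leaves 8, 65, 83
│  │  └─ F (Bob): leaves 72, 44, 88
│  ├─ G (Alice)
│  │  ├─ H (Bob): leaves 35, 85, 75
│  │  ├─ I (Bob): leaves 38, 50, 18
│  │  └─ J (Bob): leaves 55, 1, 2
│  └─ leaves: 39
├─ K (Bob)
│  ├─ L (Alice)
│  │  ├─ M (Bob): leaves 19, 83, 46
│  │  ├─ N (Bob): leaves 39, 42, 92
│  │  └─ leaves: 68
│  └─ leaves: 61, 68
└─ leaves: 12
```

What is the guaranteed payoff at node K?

61

M: min(19, 83, 46) = 19
N: min(39, 42, 92) = 39
L: max(19, 39, 68) = 68
K: min(68, 61, 68) = 61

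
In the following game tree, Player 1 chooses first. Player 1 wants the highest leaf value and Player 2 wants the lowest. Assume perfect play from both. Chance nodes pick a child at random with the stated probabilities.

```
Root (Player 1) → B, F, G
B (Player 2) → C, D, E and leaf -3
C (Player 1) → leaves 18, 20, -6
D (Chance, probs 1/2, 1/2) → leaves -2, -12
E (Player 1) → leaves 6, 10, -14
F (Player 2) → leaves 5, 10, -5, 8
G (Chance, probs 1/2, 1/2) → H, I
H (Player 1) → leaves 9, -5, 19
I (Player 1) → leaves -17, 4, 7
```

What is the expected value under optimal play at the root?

C (Player 1): max(18, 20, -6) = 20
D (Chance): 1/2·-2 + 1/2·-12 = -7
E (Player 1): max(6, 10, -14) = 10
B (Player 2): min(20, -7, 10, -3) = -7
F (Player 2): min(5, 10, -5, 8) = -5
H (Player 1): max(9, -5, 19) = 19
I (Player 1): max(-17, 4, 7) = 7
G (Chance): 1/2·19 + 1/2·7 = 13
Root (Player 1): max(-7, -5, 13) = 13

13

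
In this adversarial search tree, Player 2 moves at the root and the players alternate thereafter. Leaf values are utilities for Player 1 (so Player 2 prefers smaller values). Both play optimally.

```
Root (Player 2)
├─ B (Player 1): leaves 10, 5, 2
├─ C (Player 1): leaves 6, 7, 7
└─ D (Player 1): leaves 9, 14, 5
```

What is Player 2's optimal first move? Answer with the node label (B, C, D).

C

B (Player 1): max(10, 5, 2) = 10
C (Player 1): max(6, 7, 7) = 7
D (Player 1): max(9, 14, 5) = 14
Root (Player 2): min(10, 7, 14) = 7
Player 2 picks the child with the lowest value: C (value 7).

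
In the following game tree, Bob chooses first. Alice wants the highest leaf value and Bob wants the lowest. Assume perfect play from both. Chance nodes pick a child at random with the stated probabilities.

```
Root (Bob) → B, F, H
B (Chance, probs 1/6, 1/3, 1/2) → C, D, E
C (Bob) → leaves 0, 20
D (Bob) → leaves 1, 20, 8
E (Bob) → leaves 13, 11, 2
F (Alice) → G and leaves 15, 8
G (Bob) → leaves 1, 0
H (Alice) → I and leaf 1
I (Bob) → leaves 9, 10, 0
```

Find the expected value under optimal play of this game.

C (Bob): min(0, 20) = 0
D (Bob): min(1, 20, 8) = 1
E (Bob): min(13, 11, 2) = 2
B (Chance): 1/6·0 + 1/3·1 + 1/2·2 = 1.33
G (Bob): min(1, 0) = 0
F (Alice): max(0, 15, 8) = 15
I (Bob): min(9, 10, 0) = 0
H (Alice): max(0, 1) = 1
Root (Bob): min(1.33, 15, 1) = 1

1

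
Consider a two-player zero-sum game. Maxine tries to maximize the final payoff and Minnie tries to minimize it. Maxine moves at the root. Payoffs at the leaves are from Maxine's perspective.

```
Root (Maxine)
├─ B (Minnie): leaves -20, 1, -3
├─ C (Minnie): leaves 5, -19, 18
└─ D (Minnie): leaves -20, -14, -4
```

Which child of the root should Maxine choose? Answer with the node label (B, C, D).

C

B (Minnie): min(-20, 1, -3) = -20
C (Minnie): min(5, -19, 18) = -19
D (Minnie): min(-20, -14, -4) = -20
Root (Maxine): max(-20, -19, -20) = -19
Maxine picks the child with the highest value: C (value -19).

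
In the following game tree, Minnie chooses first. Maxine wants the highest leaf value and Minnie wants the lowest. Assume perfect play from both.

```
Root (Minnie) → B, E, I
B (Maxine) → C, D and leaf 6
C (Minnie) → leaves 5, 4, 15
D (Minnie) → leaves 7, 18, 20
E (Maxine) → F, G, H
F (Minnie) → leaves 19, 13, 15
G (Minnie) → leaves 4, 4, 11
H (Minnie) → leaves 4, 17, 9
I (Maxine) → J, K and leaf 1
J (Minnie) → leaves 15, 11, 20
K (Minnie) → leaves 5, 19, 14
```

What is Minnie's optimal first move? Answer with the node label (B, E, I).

B

C (Minnie): min(5, 4, 15) = 4
D (Minnie): min(7, 18, 20) = 7
B (Maxine): max(4, 7, 6) = 7
F (Minnie): min(19, 13, 15) = 13
G (Minnie): min(4, 4, 11) = 4
H (Minnie): min(4, 17, 9) = 4
E (Maxine): max(13, 4, 4) = 13
J (Minnie): min(15, 11, 20) = 11
K (Minnie): min(5, 19, 14) = 5
I (Maxine): max(11, 5, 1) = 11
Root (Minnie): min(7, 13, 11) = 7
Minnie picks the child with the lowest value: B (value 7).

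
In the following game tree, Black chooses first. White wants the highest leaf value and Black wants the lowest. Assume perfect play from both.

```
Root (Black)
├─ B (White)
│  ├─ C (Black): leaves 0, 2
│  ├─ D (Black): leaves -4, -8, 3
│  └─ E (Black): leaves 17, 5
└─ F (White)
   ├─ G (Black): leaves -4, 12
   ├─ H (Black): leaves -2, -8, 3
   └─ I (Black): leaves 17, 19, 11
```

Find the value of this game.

5

C (Black): min(0, 2) = 0
D (Black): min(-4, -8, 3) = -8
E (Black): min(17, 5) = 5
B (White): max(0, -8, 5) = 5
G (Black): min(-4, 12) = -4
H (Black): min(-2, -8, 3) = -8
I (Black): min(17, 19, 11) = 11
F (White): max(-4, -8, 11) = 11
Root (Black): min(5, 11) = 5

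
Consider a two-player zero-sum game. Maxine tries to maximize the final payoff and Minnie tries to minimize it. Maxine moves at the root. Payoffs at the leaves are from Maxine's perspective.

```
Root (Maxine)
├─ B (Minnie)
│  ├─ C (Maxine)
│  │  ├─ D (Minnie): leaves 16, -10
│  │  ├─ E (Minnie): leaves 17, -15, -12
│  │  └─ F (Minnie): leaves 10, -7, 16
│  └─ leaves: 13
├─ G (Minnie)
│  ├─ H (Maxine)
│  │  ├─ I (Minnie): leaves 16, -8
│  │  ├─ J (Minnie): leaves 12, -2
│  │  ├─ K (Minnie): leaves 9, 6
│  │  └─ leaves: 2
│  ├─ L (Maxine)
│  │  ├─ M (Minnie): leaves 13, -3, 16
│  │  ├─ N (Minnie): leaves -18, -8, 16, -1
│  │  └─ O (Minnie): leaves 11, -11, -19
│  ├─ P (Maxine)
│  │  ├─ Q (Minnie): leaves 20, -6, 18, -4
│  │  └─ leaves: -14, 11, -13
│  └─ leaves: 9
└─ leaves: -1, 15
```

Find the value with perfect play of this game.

15

D (Minnie): min(16, -10) = -10
E (Minnie): min(17, -15, -12) = -15
F (Minnie): min(10, -7, 16) = -7
C (Maxine): max(-10, -15, -7) = -7
B (Minnie): min(-7, 13) = -7
I (Minnie): min(16, -8) = -8
J (Minnie): min(12, -2) = -2
K (Minnie): min(9, 6) = 6
H (Maxine): max(-8, -2, 6, 2) = 6
M (Minnie): min(13, -3, 16) = -3
N (Minnie): min(-18, -8, 16, -1) = -18
O (Minnie): min(11, -11, -19) = -19
L (Maxine): max(-3, -18, -19) = -3
Q (Minnie): min(20, -6, 18, -4) = -6
P (Maxine): max(-6, -14, 11, -13) = 11
G (Minnie): min(6, -3, 11, 9) = -3
Root (Maxine): max(-7, -3, -1, 15) = 15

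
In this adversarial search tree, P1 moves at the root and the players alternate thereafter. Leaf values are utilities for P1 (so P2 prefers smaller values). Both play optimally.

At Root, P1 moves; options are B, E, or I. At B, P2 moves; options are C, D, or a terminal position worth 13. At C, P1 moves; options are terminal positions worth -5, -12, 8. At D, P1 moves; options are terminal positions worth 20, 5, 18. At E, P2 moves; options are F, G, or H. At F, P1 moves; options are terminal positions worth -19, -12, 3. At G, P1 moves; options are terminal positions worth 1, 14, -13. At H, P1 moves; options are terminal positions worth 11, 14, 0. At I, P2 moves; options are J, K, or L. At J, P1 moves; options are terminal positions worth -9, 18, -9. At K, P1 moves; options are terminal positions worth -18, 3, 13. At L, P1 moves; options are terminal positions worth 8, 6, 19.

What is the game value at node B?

8

C: max(-5, -12, 8) = 8
D: max(20, 5, 18) = 20
B: min(8, 20, 13) = 8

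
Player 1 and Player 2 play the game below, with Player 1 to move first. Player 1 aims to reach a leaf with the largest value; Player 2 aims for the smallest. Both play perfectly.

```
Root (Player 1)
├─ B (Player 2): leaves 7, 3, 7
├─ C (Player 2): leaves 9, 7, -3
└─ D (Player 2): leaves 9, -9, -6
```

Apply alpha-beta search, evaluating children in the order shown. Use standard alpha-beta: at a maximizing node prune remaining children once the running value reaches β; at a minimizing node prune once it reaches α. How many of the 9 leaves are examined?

B [α=-∞,β=+∞]: v=3
C [α=3,β=+∞]: v=-3
D [α=3,β=+∞]: v=-9 after child 2 ≤ α → α-cutoff, skip 1
Root [α=-∞,β=+∞]: v=3
Leaves evaluated: 8 of 9.

8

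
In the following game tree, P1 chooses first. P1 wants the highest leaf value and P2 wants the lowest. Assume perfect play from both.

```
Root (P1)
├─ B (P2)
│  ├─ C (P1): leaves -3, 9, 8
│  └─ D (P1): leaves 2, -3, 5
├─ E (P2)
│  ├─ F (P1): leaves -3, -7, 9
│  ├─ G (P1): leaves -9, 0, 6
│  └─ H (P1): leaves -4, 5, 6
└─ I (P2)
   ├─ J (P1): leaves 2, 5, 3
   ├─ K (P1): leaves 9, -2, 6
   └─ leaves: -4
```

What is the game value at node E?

F: max(-3, -7, 9) = 9
G: max(-9, 0, 6) = 6
H: max(-4, 5, 6) = 6
E: min(9, 6, 6) = 6

6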